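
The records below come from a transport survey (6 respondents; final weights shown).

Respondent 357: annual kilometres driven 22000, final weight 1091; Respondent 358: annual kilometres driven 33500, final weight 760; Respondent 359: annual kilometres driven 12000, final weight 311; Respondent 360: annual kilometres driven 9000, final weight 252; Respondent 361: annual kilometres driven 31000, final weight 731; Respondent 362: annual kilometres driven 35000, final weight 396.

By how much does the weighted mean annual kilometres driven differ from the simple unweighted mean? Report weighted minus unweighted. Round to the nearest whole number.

2227

Unweighted sum = 22000 + 33500 + 12000 + 9000 + 31000 + 35000 = 142500
Unweighted mean = 142500 / 6 = 23750
Weighted sum = 22000×1091 + 33500×760 + 12000×311 + 9000×252 + 31000×731 + 35000×396
  = 24002000 + 25460000 + 3732000 + 2268000 + 22661000 + 13860000 = 91983000
Sum of weights = 1091 + 760 + 311 + 252 + 731 + 396 = 3541
Weighted mean = 91983000 / 3541 = 25976.56
Difference (weighted minus unweighted) = 2226.5603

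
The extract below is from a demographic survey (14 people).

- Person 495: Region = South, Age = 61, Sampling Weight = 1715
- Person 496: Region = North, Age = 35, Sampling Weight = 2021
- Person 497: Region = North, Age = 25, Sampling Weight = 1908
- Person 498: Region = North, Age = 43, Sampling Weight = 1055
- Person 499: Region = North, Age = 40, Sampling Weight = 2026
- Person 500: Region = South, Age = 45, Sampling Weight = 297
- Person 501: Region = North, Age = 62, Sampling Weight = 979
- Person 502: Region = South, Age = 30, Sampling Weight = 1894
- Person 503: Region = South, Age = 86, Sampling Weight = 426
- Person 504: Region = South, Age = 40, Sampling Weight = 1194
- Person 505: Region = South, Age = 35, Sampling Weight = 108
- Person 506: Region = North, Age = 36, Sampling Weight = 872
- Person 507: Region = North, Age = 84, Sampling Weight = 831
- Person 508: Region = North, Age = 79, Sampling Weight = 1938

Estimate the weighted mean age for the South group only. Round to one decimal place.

46.7

South rows: 495, 500, 502, 503, 504, 505
Weighted sum = 61×1715 + 45×297 + 30×1894 + 86×426 + 40×1194 + 35×108
  = 104615 + 13365 + 56820 + 36636 + 47760 + 3780 = 262976
Sum of weights = 1715 + 297 + 1894 + 426 + 1194 + 108 = 5634
Weighted mean = 262976 / 5634 = 46.676606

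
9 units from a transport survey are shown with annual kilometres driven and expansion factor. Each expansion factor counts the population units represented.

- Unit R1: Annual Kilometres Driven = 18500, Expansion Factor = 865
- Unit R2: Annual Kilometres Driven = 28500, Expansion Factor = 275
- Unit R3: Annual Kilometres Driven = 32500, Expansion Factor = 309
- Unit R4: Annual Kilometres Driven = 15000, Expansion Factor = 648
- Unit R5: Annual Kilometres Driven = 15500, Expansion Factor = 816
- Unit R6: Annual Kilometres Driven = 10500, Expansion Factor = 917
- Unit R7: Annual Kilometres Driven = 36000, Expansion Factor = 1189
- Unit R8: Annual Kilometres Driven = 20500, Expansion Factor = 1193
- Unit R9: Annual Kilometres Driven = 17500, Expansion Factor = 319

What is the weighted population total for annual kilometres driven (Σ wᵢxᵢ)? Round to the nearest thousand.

Weighted total = 138722000

138722000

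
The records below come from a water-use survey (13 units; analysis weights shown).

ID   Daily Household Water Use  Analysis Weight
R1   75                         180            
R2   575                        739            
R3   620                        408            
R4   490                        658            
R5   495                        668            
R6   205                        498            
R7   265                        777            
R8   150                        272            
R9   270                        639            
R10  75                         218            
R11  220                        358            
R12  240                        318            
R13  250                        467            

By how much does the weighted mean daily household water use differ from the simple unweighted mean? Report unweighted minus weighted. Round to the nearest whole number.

Unweighted sum = 3930
Unweighted mean = 3930 / 13 = 302.30769
Weighted sum = 2153970
Sum of weights = 6200
Weighted mean = 2153970 / 6200 = 347.41452
Difference (unweighted minus weighted) = -45.106824

-45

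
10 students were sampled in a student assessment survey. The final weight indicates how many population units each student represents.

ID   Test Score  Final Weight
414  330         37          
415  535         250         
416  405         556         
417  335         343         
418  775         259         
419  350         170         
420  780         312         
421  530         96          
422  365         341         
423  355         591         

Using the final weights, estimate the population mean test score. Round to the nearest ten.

470

Weighted sum = 330×37 + 535×250 + 405×556 + 335×343 + 775×259 + 350×170 + 780×312 + 530×96 + 365×341 + 355×591
  = 12210 + 133750 + 225180 + 114905 + 200725 + 59500 + 243360 + 50880 + 124465 + 209805 = 1374780
Sum of weights = 37 + 250 + 556 + 343 + 259 + 170 + 312 + 96 + 341 + 591 = 2955
Weighted mean = 1374780 / 2955 = 465.23858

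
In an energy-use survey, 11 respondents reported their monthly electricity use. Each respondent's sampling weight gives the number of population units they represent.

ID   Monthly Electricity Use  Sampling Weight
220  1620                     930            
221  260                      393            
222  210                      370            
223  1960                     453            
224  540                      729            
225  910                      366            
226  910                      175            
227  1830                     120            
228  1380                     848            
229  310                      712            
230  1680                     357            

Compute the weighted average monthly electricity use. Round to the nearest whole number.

1040

Weighted sum = 1620×930 + 260×393 + 210×370 + 1960×453 + 540×729 + 910×366 + 910×175 + 1830×120 + 1380×848 + 310×712 + 1680×357
  = 1506600 + 102180 + 77700 + 887880 + 393660 + 333060 + 159250 + 219600 + 1170240 + 220720 + 599760 = 5670650
Sum of weights = 930 + 393 + 370 + 453 + 729 + 366 + 175 + 120 + 848 + 712 + 357 = 5453
Weighted mean = 5670650 / 5453 = 1039.9138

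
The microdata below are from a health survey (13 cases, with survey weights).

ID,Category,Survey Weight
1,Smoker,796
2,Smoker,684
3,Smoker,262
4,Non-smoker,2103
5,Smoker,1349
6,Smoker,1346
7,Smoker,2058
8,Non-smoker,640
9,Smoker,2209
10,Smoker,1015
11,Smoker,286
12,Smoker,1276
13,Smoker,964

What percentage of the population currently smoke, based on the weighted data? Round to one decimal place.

81.7

Sum of weights for 'Smoker' = 796 + 684 + 262 + 1349 + 1346 + 2058 + 2209 + 1015 + 286 + 1276 + 964 = 12245
Total weight = 14988
Weighted proportion = 12245 / 14988 = 0.81698692 → 81.698692%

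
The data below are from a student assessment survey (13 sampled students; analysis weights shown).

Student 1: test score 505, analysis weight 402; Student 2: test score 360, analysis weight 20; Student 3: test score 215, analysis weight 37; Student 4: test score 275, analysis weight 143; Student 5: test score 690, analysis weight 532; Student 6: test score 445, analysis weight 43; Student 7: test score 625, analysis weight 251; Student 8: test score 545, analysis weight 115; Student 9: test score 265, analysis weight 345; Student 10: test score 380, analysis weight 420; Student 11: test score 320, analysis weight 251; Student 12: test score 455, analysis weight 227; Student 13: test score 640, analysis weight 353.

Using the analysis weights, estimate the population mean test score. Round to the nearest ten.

Weighted sum = 1523805
Sum of weights = 3139
Weighted mean = 1523805 / 3139 = 485.44282

490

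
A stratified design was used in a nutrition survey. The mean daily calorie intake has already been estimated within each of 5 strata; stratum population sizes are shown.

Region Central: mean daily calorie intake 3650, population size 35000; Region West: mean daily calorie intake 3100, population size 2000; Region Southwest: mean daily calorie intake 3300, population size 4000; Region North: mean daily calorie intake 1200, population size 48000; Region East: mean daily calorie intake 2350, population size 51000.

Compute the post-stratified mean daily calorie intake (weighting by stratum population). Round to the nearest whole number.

2319

Σ Nₕ·x̄ₕ = 3650×35000 + 3100×2000 + 3300×4000 + 1200×48000 + 2350×51000
  = 127750000 + 6200000 + 13200000 + 57600000 + 119850000 = 324600000
Σ Nₕ = 35000 + 2000 + 4000 + 48000 + 51000 = 140000
Overall mean = 324600000 / 140000 = 2318.5714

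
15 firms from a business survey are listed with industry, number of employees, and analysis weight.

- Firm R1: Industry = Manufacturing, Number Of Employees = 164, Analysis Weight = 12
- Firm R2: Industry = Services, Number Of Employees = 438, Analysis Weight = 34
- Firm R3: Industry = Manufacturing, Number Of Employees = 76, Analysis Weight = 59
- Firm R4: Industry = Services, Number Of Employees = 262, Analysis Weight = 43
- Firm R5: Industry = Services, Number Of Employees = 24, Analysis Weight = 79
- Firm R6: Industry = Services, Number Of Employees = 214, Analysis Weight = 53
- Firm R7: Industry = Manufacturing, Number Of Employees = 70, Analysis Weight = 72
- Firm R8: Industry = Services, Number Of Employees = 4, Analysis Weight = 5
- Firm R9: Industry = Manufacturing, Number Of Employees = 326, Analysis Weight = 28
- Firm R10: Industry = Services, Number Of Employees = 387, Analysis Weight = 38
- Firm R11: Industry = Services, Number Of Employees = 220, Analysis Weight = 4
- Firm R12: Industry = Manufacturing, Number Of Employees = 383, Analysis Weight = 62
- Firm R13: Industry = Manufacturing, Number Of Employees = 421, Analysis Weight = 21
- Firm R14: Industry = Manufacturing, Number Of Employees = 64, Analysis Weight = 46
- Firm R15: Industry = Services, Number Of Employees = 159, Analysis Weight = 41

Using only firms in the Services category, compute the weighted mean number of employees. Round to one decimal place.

207.1

Services rows: R2, R4, R5, R6, R8, R10, R11, R15
Weighted sum = 438×34 + 262×43 + 24×79 + 214×53 + 4×5 + 387×38 + 220×4 + 159×41
  = 14892 + 11266 + 1896 + 11342 + 20 + 14706 + 880 + 6519 = 61521
Sum of weights = 34 + 43 + 79 + 53 + 5 + 38 + 4 + 41 = 297
Weighted mean = 61521 / 297 = 207.14141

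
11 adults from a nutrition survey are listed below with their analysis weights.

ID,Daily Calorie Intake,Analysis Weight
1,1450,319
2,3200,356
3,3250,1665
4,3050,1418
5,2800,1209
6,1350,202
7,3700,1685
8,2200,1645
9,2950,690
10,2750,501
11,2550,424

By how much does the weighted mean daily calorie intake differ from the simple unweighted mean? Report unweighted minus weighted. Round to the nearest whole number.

Unweighted sum = 29250
Unweighted mean = 29250 / 11 = 2659.0909
Weighted sum = 1450×319 + 3200×356 + 3250×1665 + 3050×1418 + 2800×1209 + 1350×202 + 3700×1685 + 2200×1645 + 2950×690 + 2750×501 + 2550×424
  = 29343750
Sum of weights = 319 + 356 + 1665 + 1418 + 1209 + 202 + 1685 + 1645 + 690 + 501 + 424 = 10114
Weighted mean = 29343750 / 10114 = 2901.3002
Difference (unweighted minus weighted) = -242.20927

-242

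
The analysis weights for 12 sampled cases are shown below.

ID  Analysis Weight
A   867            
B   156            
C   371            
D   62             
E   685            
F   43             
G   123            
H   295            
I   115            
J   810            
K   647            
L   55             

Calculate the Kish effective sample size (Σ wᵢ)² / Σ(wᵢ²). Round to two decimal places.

Σ wᵢ = 867 + 156 + 371 + 62 + 685 + 43 + 123 + 295 + 115 + 810 + 647 + 55 = 4229
Σ wᵢ² = 2581697
n_eff = 4229² / 2581697 = 17884441 / 2581697 = 6.9273974

6.93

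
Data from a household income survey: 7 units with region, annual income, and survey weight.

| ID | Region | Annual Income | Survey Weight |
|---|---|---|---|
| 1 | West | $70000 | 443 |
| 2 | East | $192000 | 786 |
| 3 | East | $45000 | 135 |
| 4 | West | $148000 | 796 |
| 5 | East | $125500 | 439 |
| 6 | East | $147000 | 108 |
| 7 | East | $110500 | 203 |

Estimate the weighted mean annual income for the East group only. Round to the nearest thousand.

East rows: 2, 3, 5, 6, 7
Weighted sum = 250389000
Sum of weights = 786 + 135 + 439 + 108 + 203 = 1671
Weighted mean = 250389000 / 1671 = 149843.81

150000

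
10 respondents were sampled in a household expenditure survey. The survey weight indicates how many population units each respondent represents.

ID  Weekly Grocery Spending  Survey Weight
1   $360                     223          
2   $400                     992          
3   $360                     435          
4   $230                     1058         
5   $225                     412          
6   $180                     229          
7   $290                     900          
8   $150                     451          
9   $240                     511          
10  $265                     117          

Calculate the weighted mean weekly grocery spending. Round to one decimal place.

280.3

Weighted sum = 360×223 + 400×992 + 360×435 + 230×1058 + 225×412 + 180×229 + 290×900 + 150×451 + 240×511 + 265×117
  = 80280 + 396800 + 156600 + 243340 + 92700 + 41220 + 261000 + 67650 + 122640 + 31005 = 1493235
Sum of weights = 223 + 992 + 435 + 1058 + 412 + 229 + 900 + 451 + 511 + 117 = 5328
Weighted mean = 1493235 / 5328 = 280.26182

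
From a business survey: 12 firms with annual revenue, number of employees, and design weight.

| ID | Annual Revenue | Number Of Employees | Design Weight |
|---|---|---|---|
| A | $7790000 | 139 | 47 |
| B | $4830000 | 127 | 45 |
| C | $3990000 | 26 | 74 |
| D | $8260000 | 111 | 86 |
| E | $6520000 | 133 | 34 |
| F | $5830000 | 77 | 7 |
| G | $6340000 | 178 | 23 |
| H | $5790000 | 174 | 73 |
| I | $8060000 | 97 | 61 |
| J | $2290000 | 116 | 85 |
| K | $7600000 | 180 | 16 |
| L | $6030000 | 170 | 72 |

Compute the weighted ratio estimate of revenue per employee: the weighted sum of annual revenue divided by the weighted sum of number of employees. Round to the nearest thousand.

48000

Σ wᵢ·y = 7790000×47 + 4830000×45 + 3990000×74 + 8260000×86 + 6520000×34 + 5830000×7 + 6340000×23 + 5790000×73 + 8060000×61 + 2290000×85 + 7600000×16 + 6030000×72
  = 3662150000
Σ wᵢ·x = 76472
Ratio = 3662150000 / 76472 = 47888.77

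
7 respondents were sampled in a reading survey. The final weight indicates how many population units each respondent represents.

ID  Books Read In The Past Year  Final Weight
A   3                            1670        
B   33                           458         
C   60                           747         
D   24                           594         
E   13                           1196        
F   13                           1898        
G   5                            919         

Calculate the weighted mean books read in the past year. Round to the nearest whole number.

17

Weighted sum = 3×1670 + 33×458 + 60×747 + 24×594 + 13×1196 + 13×1898 + 5×919
  = 5010 + 15114 + 44820 + 14256 + 15548 + 24674 + 4595 = 124017
Sum of weights = 1670 + 458 + 747 + 594 + 1196 + 1898 + 919 = 7482
Weighted mean = 124017 / 7482 = 16.575381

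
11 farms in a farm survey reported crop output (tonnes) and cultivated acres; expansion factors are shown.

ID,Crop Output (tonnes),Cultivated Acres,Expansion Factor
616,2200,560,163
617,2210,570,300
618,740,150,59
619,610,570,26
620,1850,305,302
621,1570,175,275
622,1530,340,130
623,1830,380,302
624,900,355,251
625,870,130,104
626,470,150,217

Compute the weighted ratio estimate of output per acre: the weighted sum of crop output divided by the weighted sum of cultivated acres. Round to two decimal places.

4.50

Σ wᵢ·y = 2200×163 + 2210×300 + 740×59 + 610×26 + 1850×302 + 1570×275 + 1530×130 + 1830×302 + 900×251 + 870×104 + 470×217
  = 358600 + 663000 + 43660 + 15860 + 558700 + 431750 + 198900 + 552660 + 225900 + 90480 + 101990 = 3241500
Σ wᵢ·x = 560×163 + 570×300 + 150×59 + 570×26 + 305×302 + 175×275 + 340×130 + 380×302 + 355×251 + 130×104 + 150×217
  = 91280 + 171000 + 8850 + 14820 + 92110 + 48125 + 44200 + 114760 + 89105 + 13520 + 32550 = 720320
Ratio = 3241500 / 720320 = 4.5000833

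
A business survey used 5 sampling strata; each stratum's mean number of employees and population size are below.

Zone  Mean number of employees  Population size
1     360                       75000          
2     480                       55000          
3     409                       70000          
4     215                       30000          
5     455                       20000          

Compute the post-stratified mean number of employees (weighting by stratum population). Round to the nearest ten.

Σ Nₕ·x̄ₕ = 360×75000 + 480×55000 + 409×70000 + 215×30000 + 455×20000
  = 97580000
Σ Nₕ = 75000 + 55000 + 70000 + 30000 + 20000 = 250000
Overall mean = 97580000 / 250000 = 390.32

390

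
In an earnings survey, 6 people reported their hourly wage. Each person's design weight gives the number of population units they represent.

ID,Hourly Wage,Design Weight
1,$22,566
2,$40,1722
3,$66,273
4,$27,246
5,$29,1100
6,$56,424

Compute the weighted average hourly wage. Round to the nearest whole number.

37

Weighted sum = 22×566 + 40×1722 + 66×273 + 27×246 + 29×1100 + 56×424
  = 12452 + 68880 + 18018 + 6642 + 31900 + 23744 = 161636
Sum of weights = 566 + 1722 + 273 + 246 + 1100 + 424 = 4331
Weighted mean = 161636 / 4331 = 37.320711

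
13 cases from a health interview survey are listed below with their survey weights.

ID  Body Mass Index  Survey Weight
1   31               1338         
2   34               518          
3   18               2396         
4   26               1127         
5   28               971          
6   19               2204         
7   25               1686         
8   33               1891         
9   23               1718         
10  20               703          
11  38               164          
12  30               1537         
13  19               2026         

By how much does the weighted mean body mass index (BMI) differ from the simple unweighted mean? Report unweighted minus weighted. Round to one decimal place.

Unweighted sum = 344
Unweighted mean = 344 / 13 = 26.461538
Weighted sum = 449547
Sum of weights = 18279
Weighted mean = 449547 / 18279 = 24.593632
Difference (unweighted minus weighted) = 1.8679064

1.9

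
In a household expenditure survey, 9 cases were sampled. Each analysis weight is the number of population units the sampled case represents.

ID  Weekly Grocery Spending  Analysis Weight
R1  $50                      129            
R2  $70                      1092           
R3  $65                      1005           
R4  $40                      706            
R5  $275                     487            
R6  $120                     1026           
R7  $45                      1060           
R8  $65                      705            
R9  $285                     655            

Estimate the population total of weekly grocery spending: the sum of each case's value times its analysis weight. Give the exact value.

Weighted total = 713700

713700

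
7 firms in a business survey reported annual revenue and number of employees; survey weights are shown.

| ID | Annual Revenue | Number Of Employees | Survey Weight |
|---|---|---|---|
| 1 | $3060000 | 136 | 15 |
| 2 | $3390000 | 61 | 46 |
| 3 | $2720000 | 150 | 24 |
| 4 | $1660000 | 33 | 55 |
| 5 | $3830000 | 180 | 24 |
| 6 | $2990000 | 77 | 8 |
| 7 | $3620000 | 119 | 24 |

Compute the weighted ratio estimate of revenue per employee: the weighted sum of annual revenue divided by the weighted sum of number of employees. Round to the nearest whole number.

Σ wᵢ·y = 3060000×15 + 3390000×46 + 2720000×24 + 1660000×55 + 3830000×24 + 2990000×8 + 3620000×24
  = 561140000
Σ wᵢ·x = 136×15 + 61×46 + 150×24 + 33×55 + 180×24 + 77×8 + 119×24
  = 2040 + 2806 + 3600 + 1815 + 4320 + 616 + 2856 = 18053
Ratio = 561140000 / 18053 = 31082.923

31083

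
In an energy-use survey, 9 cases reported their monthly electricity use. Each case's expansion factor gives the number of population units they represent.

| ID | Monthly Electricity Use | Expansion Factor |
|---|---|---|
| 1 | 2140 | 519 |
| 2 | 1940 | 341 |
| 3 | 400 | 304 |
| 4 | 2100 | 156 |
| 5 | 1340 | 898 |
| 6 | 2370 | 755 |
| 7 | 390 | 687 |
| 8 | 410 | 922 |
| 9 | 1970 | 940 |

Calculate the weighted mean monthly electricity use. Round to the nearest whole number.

1397

Weighted sum = 2140×519 + 1940×341 + 400×304 + 2100×156 + 1340×898 + 2370×755 + 390×687 + 410×922 + 1970×940
  = 1110660 + 661540 + 121600 + 327600 + 1203320 + 1789350 + 267930 + 378020 + 1851800 = 7711820
Sum of weights = 519 + 341 + 304 + 156 + 898 + 755 + 687 + 922 + 940 = 5522
Weighted mean = 7711820 / 5522 = 1396.5628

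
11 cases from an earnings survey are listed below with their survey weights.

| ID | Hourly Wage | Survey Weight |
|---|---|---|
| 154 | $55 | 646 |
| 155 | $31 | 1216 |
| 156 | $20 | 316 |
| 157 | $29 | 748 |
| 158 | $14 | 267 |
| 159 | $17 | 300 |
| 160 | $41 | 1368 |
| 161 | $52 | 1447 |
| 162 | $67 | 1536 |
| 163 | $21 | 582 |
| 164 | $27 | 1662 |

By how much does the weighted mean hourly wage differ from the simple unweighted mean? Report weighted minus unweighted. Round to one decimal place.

5.8

Unweighted sum = 55 + 31 + 20 + 29 + 14 + 17 + 41 + 52 + 67 + 21 + 27 = 374
Unweighted mean = 374 / 11 = 34
Weighted sum = 55×646 + 31×1216 + 20×316 + 29×748 + 14×267 + 17×300 + 41×1368 + 52×1447 + 67×1536 + 21×582 + 27×1662
  = 401416
Sum of weights = 10088
Weighted mean = 401416 / 10088 = 39.791435
Difference (weighted minus unweighted) = 5.7914354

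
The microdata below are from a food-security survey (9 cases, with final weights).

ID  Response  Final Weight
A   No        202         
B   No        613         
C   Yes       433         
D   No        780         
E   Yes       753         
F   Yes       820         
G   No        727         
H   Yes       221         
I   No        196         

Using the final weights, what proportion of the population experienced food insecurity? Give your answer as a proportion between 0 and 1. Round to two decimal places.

0.47

Sum of weights for 'Yes' = 433 + 753 + 820 + 221 = 2227
Total weight = 202 + 613 + 433 + 780 + 753 + 820 + 727 + 221 + 196 = 4745
Weighted proportion = 2227 / 4745 = 0.46933614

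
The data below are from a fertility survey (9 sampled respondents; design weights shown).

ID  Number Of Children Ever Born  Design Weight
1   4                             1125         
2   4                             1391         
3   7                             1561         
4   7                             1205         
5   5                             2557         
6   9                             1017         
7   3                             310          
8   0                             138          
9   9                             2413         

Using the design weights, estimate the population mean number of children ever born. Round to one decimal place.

6.3

Weighted sum = 4×1125 + 4×1391 + 7×1561 + 7×1205 + 5×2557 + 9×1017 + 3×310 + 0×138 + 9×2413
  = 4500 + 5564 + 10927 + 8435 + 12785 + 9153 + 930 + 0 + 21717 = 74011
Sum of weights = 1125 + 1391 + 1561 + 1205 + 2557 + 1017 + 310 + 138 + 2413 = 11717
Weighted mean = 74011 / 11717 = 6.3165486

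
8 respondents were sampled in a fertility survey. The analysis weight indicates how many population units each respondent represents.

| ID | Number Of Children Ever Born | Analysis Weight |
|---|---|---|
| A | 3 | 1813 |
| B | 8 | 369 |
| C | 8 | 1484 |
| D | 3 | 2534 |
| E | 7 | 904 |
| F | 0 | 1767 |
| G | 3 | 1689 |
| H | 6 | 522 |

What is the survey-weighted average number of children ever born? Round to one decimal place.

Weighted sum = 42392
Sum of weights = 1813 + 369 + 1484 + 2534 + 904 + 1767 + 1689 + 522 = 11082
Weighted mean = 42392 / 11082 = 3.8253023

3.8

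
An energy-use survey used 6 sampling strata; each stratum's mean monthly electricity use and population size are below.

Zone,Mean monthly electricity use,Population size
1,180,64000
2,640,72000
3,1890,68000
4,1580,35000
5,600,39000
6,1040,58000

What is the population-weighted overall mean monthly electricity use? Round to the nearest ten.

970

Σ Nₕ·x̄ₕ = 180×64000 + 640×72000 + 1890×68000 + 1580×35000 + 600×39000 + 1040×58000
  = 11520000 + 46080000 + 128520000 + 55300000 + 23400000 + 60320000 = 325140000
Σ Nₕ = 64000 + 72000 + 68000 + 35000 + 39000 + 58000 = 336000
Overall mean = 325140000 / 336000 = 967.67857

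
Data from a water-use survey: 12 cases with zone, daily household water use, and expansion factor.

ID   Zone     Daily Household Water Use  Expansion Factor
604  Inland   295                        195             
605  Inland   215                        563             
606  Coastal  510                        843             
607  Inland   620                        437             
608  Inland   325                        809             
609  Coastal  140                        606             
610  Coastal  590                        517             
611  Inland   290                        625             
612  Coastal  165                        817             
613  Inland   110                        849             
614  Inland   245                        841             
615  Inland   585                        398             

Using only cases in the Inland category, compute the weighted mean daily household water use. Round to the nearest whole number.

302

Inland rows: 604, 605, 607, 608, 611, 613, 614, 615
Weighted sum = 1425950
Sum of weights = 195 + 563 + 437 + 809 + 625 + 849 + 841 + 398 = 4717
Weighted mean = 1425950 / 4717 = 302.30019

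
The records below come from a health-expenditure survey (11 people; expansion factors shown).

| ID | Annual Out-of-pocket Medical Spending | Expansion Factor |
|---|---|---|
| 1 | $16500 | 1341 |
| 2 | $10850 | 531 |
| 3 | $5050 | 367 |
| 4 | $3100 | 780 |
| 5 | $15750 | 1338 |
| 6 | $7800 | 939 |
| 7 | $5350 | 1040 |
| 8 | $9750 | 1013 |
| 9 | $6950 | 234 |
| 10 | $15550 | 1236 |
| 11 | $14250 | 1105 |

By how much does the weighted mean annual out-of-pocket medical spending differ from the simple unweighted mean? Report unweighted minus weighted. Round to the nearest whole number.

Unweighted sum = 16500 + 10850 + 5050 + 3100 + 15750 + 7800 + 5350 + 9750 + 6950 + 15550 + 14250 = 110900
Unweighted mean = 110900 / 11 = 10081.818
Weighted sum = 16500×1341 + 10850×531 + 5050×367 + 3100×780 + 15750×1338 + 7800×939 + 5350×1040 + 9750×1013 + 6950×234 + 15550×1236 + 14250×1105
  = 112590000
Sum of weights = 1341 + 531 + 367 + 780 + 1338 + 939 + 1040 + 1013 + 234 + 1236 + 1105 = 9924
Weighted mean = 112590000 / 9924 = 11345.224
Difference (unweighted minus weighted) = -1263.4055

-1263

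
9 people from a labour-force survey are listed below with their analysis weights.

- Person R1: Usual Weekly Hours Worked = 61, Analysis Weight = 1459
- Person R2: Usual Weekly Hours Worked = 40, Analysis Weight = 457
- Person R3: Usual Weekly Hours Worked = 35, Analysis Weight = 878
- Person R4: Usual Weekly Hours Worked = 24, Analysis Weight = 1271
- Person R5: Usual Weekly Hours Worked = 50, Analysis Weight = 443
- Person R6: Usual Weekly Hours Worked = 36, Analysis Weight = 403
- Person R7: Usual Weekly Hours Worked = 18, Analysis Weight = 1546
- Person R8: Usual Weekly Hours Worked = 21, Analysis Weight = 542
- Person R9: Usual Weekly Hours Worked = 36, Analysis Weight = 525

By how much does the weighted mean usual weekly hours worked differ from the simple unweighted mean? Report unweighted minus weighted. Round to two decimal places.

0.67

Unweighted sum = 61 + 40 + 35 + 24 + 50 + 36 + 18 + 21 + 36 = 321
Unweighted mean = 321 / 9 = 35.666667
Weighted sum = 61×1459 + 40×457 + 35×878 + 24×1271 + 50×443 + 36×403 + 18×1546 + 21×542 + 36×525
  = 88999 + 18280 + 30730 + 30504 + 22150 + 14508 + 27828 + 11382 + 18900 = 263281
Sum of weights = 1459 + 457 + 878 + 1271 + 443 + 403 + 1546 + 542 + 525 = 7524
Weighted mean = 263281 / 7524 = 34.992158
Difference (unweighted minus weighted) = 0.67450824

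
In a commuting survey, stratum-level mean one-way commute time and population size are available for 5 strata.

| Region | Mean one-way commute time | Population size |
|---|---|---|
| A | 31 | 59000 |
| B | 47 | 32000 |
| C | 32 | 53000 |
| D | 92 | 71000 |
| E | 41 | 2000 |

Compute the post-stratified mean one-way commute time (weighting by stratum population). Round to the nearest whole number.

Σ Nₕ·x̄ₕ = 11643000
Σ Nₕ = 59000 + 32000 + 53000 + 71000 + 2000 = 217000
Overall mean = 11643000 / 217000 = 53.654378

54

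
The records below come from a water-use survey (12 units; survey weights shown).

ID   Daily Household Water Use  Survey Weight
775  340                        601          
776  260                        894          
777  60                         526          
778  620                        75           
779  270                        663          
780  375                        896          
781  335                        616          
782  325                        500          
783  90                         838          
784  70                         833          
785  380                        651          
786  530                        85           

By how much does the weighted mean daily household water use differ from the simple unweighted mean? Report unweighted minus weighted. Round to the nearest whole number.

Unweighted sum = 340 + 260 + 60 + 620 + 270 + 375 + 335 + 325 + 90 + 70 + 380 + 530 = 3655
Unweighted mean = 3655 / 12 = 304.58333
Weighted sum = 1824870
Sum of weights = 601 + 894 + 526 + 75 + 663 + 896 + 616 + 500 + 838 + 833 + 651 + 85 = 7178
Weighted mean = 1824870 / 7178 = 254.23098
Difference (unweighted minus weighted) = 50.35235

50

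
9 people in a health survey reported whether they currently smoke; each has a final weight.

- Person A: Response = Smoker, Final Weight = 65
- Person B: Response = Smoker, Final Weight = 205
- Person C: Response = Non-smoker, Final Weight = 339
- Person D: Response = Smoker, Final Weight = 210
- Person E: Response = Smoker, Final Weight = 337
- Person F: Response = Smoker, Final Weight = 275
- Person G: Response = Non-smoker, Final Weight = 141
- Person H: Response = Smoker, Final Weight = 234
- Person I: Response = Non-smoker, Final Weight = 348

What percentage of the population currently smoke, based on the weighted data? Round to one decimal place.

Sum of weights for 'Smoker' = 65 + 205 + 210 + 337 + 275 + 234 = 1326
Total weight = 65 + 205 + 339 + 210 + 337 + 275 + 141 + 234 + 348 = 2154
Weighted proportion = 1326 / 2154 = 0.61559889 → 61.559889%

61.6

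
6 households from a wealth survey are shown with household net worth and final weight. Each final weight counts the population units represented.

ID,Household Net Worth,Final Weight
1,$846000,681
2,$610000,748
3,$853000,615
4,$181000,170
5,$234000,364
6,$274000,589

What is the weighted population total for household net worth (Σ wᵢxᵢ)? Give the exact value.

1834333000

Weighted total = 846000×681 + 610000×748 + 853000×615 + 181000×170 + 234000×364 + 274000×589
  = 1834333000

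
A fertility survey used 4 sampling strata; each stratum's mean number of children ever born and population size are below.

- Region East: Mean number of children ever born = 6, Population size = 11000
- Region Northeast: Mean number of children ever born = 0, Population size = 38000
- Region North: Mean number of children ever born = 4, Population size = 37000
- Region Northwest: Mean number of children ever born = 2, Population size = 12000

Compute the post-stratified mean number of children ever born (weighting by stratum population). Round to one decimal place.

2.4

Σ Nₕ·x̄ₕ = 6×11000 + 0×38000 + 4×37000 + 2×12000
  = 238000
Σ Nₕ = 11000 + 38000 + 37000 + 12000 = 98000
Overall mean = 238000 / 98000 = 2.4285714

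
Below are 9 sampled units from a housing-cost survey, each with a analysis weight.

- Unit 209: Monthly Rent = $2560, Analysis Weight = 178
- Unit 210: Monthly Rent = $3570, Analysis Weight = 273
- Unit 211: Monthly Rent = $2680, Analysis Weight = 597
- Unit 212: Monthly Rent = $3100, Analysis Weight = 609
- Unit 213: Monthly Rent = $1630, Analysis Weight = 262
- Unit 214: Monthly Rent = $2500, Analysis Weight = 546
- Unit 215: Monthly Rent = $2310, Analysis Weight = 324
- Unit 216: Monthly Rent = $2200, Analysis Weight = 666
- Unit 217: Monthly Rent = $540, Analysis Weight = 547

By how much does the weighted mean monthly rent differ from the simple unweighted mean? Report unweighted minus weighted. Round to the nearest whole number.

40

Unweighted sum = 2560 + 3570 + 2680 + 3100 + 1630 + 2500 + 2310 + 2200 + 540 = 21090
Unweighted mean = 21090 / 9 = 2343.3333
Weighted sum = 2560×178 + 3570×273 + 2680×597 + 3100×609 + 1630×262 + 2500×546 + 2310×324 + 2200×666 + 540×547
  = 9219230
Sum of weights = 178 + 273 + 597 + 609 + 262 + 546 + 324 + 666 + 547 = 4002
Weighted mean = 9219230 / 4002 = 2303.6557
Difference (unweighted minus weighted) = 39.677661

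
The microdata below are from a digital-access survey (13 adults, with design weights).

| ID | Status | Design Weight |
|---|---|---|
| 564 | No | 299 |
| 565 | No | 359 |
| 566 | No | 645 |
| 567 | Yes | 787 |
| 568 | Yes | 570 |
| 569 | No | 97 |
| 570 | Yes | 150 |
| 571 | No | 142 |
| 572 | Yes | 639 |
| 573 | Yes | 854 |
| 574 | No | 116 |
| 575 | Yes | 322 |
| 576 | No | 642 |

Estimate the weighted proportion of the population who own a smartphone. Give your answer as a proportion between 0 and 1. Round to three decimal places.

0.591

Sum of weights for 'Yes' = 787 + 570 + 150 + 639 + 854 + 322 = 3322
Total weight = 5622
Weighted proportion = 3322 / 5622 = 0.59089292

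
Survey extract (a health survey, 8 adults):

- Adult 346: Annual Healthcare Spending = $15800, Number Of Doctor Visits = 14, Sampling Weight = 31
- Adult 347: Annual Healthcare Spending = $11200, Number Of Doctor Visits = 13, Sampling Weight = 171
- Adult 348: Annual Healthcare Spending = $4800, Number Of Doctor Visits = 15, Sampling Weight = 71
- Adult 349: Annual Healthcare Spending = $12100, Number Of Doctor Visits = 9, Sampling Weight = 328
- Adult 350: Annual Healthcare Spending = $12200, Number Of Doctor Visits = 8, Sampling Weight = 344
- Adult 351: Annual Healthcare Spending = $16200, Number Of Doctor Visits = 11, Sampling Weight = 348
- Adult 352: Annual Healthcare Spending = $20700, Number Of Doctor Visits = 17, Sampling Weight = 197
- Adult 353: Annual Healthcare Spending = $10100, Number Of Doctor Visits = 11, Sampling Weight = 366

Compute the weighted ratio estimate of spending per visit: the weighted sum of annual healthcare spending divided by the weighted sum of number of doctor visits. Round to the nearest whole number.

Σ wᵢ·y = 15800×31 + 11200×171 + 4800×71 + 12100×328 + 12200×344 + 16200×348 + 20700×197 + 10100×366
  = 489800 + 1915200 + 340800 + 3968800 + 4196800 + 5637600 + 4077900 + 3696600 = 24323500
Σ wᵢ·x = 14×31 + 13×171 + 15×71 + 9×328 + 8×344 + 11×348 + 17×197 + 11×366
  = 434 + 2223 + 1065 + 2952 + 2752 + 3828 + 3349 + 4026 = 20629
Ratio = 24323500 / 20629 = 1179.0925

1179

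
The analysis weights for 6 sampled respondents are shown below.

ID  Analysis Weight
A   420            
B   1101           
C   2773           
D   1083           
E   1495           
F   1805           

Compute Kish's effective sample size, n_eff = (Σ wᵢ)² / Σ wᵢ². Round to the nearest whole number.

5

Σ wᵢ = 420 + 1101 + 2773 + 1083 + 1495 + 1805 = 8677
Σ wᵢ² = 176400 + 1212201 + 7689529 + 1172889 + 2235025 + 3258025 = 15744069
n_eff = 8677² / 15744069 = 75290329 / 15744069 = 4.7821392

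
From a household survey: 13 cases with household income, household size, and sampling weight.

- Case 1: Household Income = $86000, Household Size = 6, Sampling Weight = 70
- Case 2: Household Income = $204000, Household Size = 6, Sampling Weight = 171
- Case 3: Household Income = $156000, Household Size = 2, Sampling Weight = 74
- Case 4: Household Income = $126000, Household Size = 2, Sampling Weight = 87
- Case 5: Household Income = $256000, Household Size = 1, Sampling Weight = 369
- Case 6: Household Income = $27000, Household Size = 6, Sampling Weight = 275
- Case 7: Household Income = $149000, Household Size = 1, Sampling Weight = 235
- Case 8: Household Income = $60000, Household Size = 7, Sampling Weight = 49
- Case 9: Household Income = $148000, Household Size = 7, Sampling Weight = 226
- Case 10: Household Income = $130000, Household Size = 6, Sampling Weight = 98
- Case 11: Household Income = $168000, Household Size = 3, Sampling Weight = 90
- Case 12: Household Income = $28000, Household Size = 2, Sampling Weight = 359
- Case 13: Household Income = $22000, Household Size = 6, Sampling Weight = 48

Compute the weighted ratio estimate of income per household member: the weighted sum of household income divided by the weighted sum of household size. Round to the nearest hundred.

Σ wᵢ·y = 275670000
Σ wᵢ·x = 7811
Ratio = 275670000 / 7811 = 35292.536

35300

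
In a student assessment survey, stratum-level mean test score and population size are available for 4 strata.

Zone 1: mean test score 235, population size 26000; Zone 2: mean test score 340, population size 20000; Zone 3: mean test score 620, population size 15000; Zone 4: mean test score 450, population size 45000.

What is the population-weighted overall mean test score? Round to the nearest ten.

Σ Nₕ·x̄ₕ = 235×26000 + 340×20000 + 620×15000 + 450×45000
  = 6110000 + 6800000 + 9300000 + 20250000 = 42460000
Σ Nₕ = 26000 + 20000 + 15000 + 45000 = 106000
Overall mean = 42460000 / 106000 = 400.56604

400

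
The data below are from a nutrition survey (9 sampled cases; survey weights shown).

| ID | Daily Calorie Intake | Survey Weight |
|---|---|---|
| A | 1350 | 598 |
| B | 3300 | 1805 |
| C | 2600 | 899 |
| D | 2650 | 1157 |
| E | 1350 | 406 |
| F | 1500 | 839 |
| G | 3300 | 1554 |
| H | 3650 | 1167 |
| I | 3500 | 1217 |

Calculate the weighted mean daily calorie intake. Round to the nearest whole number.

2865

Weighted sum = 1350×598 + 3300×1805 + 2600×899 + 2650×1157 + 1350×406 + 1500×839 + 3300×1554 + 3650×1167 + 3500×1217
  = 27621100
Sum of weights = 598 + 1805 + 899 + 1157 + 406 + 839 + 1554 + 1167 + 1217 = 9642
Weighted mean = 27621100 / 9642 = 2864.665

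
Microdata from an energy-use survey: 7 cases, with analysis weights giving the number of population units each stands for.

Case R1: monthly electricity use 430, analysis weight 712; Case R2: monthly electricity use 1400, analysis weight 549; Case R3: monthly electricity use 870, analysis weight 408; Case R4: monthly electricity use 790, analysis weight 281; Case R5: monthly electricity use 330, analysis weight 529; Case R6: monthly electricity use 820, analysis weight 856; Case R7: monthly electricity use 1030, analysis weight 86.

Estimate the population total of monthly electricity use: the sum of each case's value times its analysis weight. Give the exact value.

2616780

Weighted total = 430×712 + 1400×549 + 870×408 + 790×281 + 330×529 + 820×856 + 1030×86
  = 2616780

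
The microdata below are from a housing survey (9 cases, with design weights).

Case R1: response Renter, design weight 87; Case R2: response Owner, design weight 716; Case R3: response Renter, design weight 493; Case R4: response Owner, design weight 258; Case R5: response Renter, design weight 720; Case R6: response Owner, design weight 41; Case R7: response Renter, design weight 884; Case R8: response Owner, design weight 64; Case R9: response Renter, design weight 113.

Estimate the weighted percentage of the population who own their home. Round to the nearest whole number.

32

Sum of weights for 'Owner' = 716 + 258 + 41 + 64 = 1079
Total weight = 87 + 716 + 493 + 258 + 720 + 41 + 884 + 64 + 113 = 3376
Weighted proportion = 1079 / 3376 = 0.319609 → 31.9609%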